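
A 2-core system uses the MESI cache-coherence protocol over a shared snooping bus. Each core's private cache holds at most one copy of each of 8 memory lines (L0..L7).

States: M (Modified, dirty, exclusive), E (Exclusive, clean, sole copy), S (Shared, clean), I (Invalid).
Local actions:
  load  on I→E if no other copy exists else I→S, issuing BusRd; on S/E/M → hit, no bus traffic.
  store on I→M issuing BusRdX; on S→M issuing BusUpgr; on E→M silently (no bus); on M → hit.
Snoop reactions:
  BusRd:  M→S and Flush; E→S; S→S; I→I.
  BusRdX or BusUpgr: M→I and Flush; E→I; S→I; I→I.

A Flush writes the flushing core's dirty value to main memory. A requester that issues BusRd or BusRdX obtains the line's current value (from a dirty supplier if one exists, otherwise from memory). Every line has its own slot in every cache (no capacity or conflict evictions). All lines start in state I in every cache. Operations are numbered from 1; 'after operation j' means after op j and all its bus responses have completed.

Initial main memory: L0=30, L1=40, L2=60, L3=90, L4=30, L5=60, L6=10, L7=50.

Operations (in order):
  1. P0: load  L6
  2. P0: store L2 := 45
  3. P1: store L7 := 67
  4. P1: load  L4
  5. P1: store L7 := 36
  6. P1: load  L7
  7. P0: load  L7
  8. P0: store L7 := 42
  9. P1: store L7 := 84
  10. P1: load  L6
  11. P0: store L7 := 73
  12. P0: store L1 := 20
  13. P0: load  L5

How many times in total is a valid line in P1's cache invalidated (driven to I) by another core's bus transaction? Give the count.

invalidations = 2

1. P0: load  L6  bus=[BusRd]  L6: P0=E P1=I  mem[L6]=10
2. P0: store L2 := 45  bus=[BusRdX]  L2: P0=M P1=I  mem[L2]=60
3. P1: store L7 := 67  bus=[BusRdX]  L7: P0=I P1=M  mem[L7]=50
4. P1: load  L4  bus=[BusRd]  L4: P0=I P1=E  mem[L4]=30
5. P1: store L7 := 36  bus=[-]  L7: P0=I P1=M  mem[L7]=50
6. P1: load  L7  bus=[-]  L7: P0=I P1=M  mem[L7]=50
7. P0: load  L7  bus=[BusRd,Flush]  L7: P0=S P1=S  mem[L7]=36
8. P0: store L7 := 42  bus=[BusUpgr]  L7: P0=M P1=I  mem[L7]=36
9. P1: store L7 := 84  bus=[BusRdX,Flush]  L7: P0=I P1=M  mem[L7]=42
10. P1: load  L6  bus=[BusRd]  L6: P0=S P1=S  mem[L6]=10
11. P0: store L7 := 73  bus=[BusRdX,Flush]  L7: P0=M P1=I  mem[L7]=84
12. P0: store L1 := 20  bus=[BusRdX]  L1: P0=M P1=I  mem[L1]=40
13. P0: load  L5  bus=[BusRd]  L5: P0=E P1=I  mem[L5]=60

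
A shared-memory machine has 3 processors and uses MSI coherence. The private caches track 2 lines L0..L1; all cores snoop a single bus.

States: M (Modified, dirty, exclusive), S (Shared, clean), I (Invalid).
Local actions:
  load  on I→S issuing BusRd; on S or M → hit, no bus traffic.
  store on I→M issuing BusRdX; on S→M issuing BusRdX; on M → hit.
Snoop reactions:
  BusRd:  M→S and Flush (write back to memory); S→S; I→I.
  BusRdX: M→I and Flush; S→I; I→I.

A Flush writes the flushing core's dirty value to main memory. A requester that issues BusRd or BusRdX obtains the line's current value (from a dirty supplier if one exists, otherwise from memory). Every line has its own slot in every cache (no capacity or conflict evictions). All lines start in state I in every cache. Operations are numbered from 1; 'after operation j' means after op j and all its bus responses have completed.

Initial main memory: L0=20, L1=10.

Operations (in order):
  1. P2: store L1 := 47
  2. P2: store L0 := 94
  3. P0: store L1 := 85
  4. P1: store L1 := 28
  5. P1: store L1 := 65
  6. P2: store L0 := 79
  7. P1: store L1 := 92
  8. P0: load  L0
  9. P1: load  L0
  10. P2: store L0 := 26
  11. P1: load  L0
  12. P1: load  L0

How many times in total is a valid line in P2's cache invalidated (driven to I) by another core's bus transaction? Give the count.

invalidations = 1

1. P2: store L1 := 47  bus=[BusRdX]  L1: P0=I P1=I P2=M  mem[L1]=10
2. P2: store L0 := 94  bus=[BusRdX]  L0: P0=I P1=I P2=M  mem[L0]=20
3. P0: store L1 := 85  bus=[BusRdX,Flush]  L1: P0=M P1=I P2=I  mem[L1]=47
4. P1: store L1 := 28  bus=[BusRdX,Flush]  L1: P0=I P1=M P2=I  mem[L1]=85
5. P1: store L1 := 65  bus=[-]  L1: P0=I P1=M P2=I  mem[L1]=85
6. P2: store L0 := 79  bus=[-]  L0: P0=I P1=I P2=M  mem[L0]=20
7. P1: store L1 := 92  bus=[-]  L1: P0=I P1=M P2=I  mem[L1]=85
8. P0: load  L0  bus=[BusRd,Flush]  L0: P0=S P1=I P2=S  mem[L0]=79
9. P1: load  L0  bus=[BusRd]  L0: P0=S P1=S P2=S  mem[L0]=79
10. P2: store L0 := 26  bus=[BusRdX]  L0: P0=I P1=I P2=M  mem[L0]=79
11. P1: load  L0  bus=[BusRd,Flush]  L0: P0=I P1=S P2=S  mem[L0]=26
12. P1: load  L0  bus=[-]  L0: P0=I P1=S P2=S  mem[L0]=26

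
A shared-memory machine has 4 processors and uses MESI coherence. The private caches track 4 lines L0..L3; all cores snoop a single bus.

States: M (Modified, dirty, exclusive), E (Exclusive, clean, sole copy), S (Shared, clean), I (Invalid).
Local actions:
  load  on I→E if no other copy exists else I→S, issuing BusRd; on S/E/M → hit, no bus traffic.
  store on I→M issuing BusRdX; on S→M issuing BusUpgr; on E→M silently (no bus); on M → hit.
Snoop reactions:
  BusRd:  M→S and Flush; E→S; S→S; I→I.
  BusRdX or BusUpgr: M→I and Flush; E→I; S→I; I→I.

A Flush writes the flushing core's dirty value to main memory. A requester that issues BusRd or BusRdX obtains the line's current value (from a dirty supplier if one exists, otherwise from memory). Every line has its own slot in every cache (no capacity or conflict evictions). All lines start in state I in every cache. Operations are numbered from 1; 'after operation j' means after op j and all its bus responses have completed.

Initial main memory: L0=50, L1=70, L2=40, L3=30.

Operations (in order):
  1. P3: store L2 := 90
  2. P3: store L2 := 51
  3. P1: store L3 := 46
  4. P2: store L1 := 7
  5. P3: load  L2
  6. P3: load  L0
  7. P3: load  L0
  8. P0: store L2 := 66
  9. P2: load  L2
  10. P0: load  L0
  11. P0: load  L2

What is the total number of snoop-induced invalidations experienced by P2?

  op1 P3: store L2 := 90 → I/I/I/M on L2; bus BusRdX; mem=40
  op2 P3: store L2 := 51 → I/I/I/M on L2; bus (none); mem=40
  op3 P1: store L3 := 46 → I/M/I/I on L3; bus BusRdX; mem=30
  op4 P2: store L1 := 7 → I/I/M/I on L1; bus BusRdX; mem=70
  op5 P3: load  L2 → I/I/I/M on L2; bus (none); mem=40
  op6 P3: load  L0 → I/I/I/E on L0; bus BusRd; mem=50
  op7 P3: load  L0 → I/I/I/E on L0; bus (none); mem=50
  op8 P0: store L2 := 66 → M/I/I/I on L2; bus BusRdX Flush; mem=51
  op9 P2: load  L2 → S/I/S/I on L2; bus BusRd Flush; mem=66
  op10 P0: load  L0 → S/I/I/S on L0; bus BusRd; mem=50
  op11 P0: load  L2 → S/I/S/I on L2; bus (none); mem=66

invalidations = 0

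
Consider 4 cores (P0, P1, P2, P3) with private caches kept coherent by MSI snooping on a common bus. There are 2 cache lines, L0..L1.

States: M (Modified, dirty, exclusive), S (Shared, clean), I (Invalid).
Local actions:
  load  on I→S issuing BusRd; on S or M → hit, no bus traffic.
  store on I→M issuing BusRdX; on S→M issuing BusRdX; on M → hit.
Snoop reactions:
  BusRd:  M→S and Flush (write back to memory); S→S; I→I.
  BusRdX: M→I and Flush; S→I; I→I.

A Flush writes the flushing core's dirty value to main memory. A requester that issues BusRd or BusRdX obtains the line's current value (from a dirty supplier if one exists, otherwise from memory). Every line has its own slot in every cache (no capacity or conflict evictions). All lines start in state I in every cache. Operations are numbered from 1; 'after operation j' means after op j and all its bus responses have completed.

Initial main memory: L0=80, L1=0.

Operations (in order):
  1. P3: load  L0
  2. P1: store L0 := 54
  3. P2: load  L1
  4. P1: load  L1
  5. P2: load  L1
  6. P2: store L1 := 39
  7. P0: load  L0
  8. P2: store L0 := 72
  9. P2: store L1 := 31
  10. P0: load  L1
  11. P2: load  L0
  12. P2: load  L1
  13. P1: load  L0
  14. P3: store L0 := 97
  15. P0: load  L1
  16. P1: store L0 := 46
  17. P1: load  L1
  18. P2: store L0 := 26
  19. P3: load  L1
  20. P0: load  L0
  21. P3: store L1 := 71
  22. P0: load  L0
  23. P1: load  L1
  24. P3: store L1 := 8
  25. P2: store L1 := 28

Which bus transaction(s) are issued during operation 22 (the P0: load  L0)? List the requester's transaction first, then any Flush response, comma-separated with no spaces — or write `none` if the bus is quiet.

bus = none

  op1 P3: load  L0 → I/I/I/S on L0; bus BusRd; mem=80
  op2 P1: store L0 := 54 → I/M/I/I on L0; bus BusRdX; mem=80
  op3 P2: load  L1 → I/I/S/I on L1; bus BusRd; mem=0
  op4 P1: load  L1 → I/S/S/I on L1; bus BusRd; mem=0
  op5 P2: load  L1 → I/S/S/I on L1; bus (none); mem=0
  op6 P2: store L1 := 39 → I/I/M/I on L1; bus BusRdX; mem=0
  op7 P0: load  L0 → S/S/I/I on L0; bus BusRd Flush; mem=54
  op8 P2: store L0 := 72 → I/I/M/I on L0; bus BusRdX; mem=54
  op9 P2: store L1 := 31 → I/I/M/I on L1; bus (none); mem=0
  op10 P0: load  L1 → S/I/S/I on L1; bus BusRd Flush; mem=31
  op11 P2: load  L0 → I/I/M/I on L0; bus (none); mem=54
  op12 P2: load  L1 → S/I/S/I on L1; bus (none); mem=31
  op13 P1: load  L0 → I/S/S/I on L0; bus BusRd Flush; mem=72
  op14 P3: store L0 := 97 → I/I/I/M on L0; bus BusRdX; mem=72
  op15 P0: load  L1 → S/I/S/I on L1; bus (none); mem=31
  op16 P1: store L0 := 46 → I/M/I/I on L0; bus BusRdX Flush; mem=97
  op17 P1: load  L1 → S/S/S/I on L1; bus BusRd; mem=31
  op18 P2: store L0 := 26 → I/I/M/I on L0; bus BusRdX Flush; mem=46
  op19 P3: load  L1 → S/S/S/S on L1; bus BusRd; mem=31
  op20 P0: load  L0 → S/I/S/I on L0; bus BusRd Flush; mem=26
  op21 P3: store L1 := 71 → I/I/I/M on L1; bus BusRdX; mem=31
  op22 P0: load  L0 → S/I/S/I on L0; bus (none); mem=26
  op23 P1: load  L1 → I/S/I/S on L1; bus BusRd Flush; mem=71
  op24 P3: store L1 := 8 → I/I/I/M on L1; bus BusRdX; mem=71
  op25 P2: store L1 := 28 → I/I/M/I on L1; bus BusRdX Flush; mem=8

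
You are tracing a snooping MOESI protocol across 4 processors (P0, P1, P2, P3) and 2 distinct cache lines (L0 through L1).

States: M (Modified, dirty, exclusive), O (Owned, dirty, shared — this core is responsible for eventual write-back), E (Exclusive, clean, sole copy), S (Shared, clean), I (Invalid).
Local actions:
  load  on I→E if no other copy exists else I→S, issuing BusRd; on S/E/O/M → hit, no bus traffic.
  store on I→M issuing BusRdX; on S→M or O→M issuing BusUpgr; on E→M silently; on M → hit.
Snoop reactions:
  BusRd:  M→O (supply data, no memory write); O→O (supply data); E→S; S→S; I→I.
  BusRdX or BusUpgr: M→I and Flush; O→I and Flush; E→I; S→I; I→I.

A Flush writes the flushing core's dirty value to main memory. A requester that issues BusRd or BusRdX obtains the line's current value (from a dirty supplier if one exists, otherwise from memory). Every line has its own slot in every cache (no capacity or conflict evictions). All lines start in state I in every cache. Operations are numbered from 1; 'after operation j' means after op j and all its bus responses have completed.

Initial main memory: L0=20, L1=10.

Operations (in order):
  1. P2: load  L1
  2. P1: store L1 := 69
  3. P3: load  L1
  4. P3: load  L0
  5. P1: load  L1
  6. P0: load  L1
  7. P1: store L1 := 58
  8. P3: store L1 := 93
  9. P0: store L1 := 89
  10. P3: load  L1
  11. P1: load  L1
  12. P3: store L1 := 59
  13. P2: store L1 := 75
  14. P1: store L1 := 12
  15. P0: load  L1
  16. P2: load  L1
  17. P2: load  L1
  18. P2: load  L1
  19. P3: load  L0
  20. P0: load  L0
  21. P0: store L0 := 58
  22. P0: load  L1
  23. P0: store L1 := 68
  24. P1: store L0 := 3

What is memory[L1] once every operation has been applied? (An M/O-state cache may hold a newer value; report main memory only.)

[1] P2: load  L1 | P0:I, P1:I, P2:E(10), P3:I | bus: BusRd
[2] P1: store L1 := 69 | P0:I, P1:M(69), P2:I, P3:I | bus: BusRdX
[3] P3: load  L1 | P0:I, P1:O(69), P2:I, P3:S(69) | bus: BusRd
[4] P3: load  L0 | P0:I, P1:I, P2:I, P3:E(20) | bus: BusRd
[5] P1: load  L1 | P0:I, P1:O(69), P2:I, P3:S(69) | bus: none
[6] P0: load  L1 | P0:S(69), P1:O(69), P2:I, P3:S(69) | bus: BusRd
[7] P1: store L1 := 58 | P0:I, P1:M(58), P2:I, P3:I | bus: BusUpgr
[8] P3: store L1 := 93 | P0:I, P1:I, P2:I, P3:M(93) | bus: BusRdX,Flush
[9] P0: store L1 := 89 | P0:M(89), P1:I, P2:I, P3:I | bus: BusRdX,Flush
[10] P3: load  L1 | P0:O(89), P1:I, P2:I, P3:S(89) | bus: BusRd
[11] P1: load  L1 | P0:O(89), P1:S(89), P2:I, P3:S(89) | bus: BusRd
[12] P3: store L1 := 59 | P0:I, P1:I, P2:I, P3:M(59) | bus: BusUpgr,Flush
[13] P2: store L1 := 75 | P0:I, P1:I, P2:M(75), P3:I | bus: BusRdX,Flush
[14] P1: store L1 := 12 | P0:I, P1:M(12), P2:I, P3:I | bus: BusRdX,Flush
[15] P0: load  L1 | P0:S(12), P1:O(12), P2:I, P3:I | bus: BusRd
[16] P2: load  L1 | P0:S(12), P1:O(12), P2:S(12), P3:I | bus: BusRd
[17] P2: load  L1 | P0:S(12), P1:O(12), P2:S(12), P3:I | bus: none
[18] P2: load  L1 | P0:S(12), P1:O(12), P2:S(12), P3:I | bus: none
[19] P3: load  L0 | P0:I, P1:I, P2:I, P3:E(20) | bus: none
[20] P0: load  L0 | P0:S(20), P1:I, P2:I, P3:S(20) | bus: BusRd
[21] P0: store L0 := 58 | P0:M(58), P1:I, P2:I, P3:I | bus: BusUpgr
[22] P0: load  L1 | P0:S(12), P1:O(12), P2:S(12), P3:I | bus: none
[23] P0: store L1 := 68 | P0:M(68), P1:I, P2:I, P3:I | bus: BusUpgr,Flush
[24] P1: store L0 := 3 | P0:I, P1:M(3), P2:I, P3:I | bus: BusRdX,Flush

memory[L1] = 12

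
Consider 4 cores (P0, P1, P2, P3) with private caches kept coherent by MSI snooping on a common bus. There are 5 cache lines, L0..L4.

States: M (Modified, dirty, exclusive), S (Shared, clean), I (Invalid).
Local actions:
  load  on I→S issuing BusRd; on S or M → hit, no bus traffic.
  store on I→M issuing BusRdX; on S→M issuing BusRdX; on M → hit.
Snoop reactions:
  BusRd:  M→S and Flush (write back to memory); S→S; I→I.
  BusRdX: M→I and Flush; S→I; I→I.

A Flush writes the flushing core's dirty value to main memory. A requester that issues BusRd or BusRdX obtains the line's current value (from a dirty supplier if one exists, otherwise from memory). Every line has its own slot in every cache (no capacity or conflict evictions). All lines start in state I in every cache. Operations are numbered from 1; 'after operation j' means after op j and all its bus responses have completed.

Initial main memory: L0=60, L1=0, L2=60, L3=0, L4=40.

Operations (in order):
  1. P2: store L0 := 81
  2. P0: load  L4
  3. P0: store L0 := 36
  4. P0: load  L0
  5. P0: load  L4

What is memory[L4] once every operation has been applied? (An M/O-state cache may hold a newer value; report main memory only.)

memory[L4] = 40

1. P2: store L0 := 81  bus=[BusRdX]  L0: P0=I P1=I P2=M P3=I  mem[L0]=60
2. P0: load  L4  bus=[BusRd]  L4: P0=S P1=I P2=I P3=I  mem[L4]=40
3. P0: store L0 := 36  bus=[BusRdX,Flush]  L0: P0=M P1=I P2=I P3=I  mem[L0]=81
4. P0: load  L0  bus=[-]  L0: P0=M P1=I P2=I P3=I  mem[L0]=81
5. P0: load  L4  bus=[-]  L4: P0=S P1=I P2=I P3=I  mem[L4]=40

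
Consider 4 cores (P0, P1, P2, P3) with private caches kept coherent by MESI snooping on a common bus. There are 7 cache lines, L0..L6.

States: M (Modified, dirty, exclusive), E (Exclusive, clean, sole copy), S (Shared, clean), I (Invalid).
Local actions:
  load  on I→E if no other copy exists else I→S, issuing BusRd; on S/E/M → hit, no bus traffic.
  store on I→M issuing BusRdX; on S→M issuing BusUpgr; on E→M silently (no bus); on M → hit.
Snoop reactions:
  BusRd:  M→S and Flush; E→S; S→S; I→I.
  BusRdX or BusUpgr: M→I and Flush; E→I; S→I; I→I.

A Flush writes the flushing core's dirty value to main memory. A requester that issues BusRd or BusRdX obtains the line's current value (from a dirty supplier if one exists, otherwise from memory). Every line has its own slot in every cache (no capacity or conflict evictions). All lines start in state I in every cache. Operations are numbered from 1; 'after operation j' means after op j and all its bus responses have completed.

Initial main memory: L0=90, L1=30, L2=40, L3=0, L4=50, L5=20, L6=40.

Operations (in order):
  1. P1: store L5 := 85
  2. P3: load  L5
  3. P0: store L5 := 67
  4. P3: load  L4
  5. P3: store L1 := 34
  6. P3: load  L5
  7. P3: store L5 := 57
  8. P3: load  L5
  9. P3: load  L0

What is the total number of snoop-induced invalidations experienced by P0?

invalidations = 1

  op1 P1: store L5 := 85 → I/M/I/I on L5; bus BusRdX; mem=20
  op2 P3: load  L5 → I/S/I/S on L5; bus BusRd Flush; mem=85
  op3 P0: store L5 := 67 → M/I/I/I on L5; bus BusRdX; mem=85
  op4 P3: load  L4 → I/I/I/E on L4; bus BusRd; mem=50
  op5 P3: store L1 := 34 → I/I/I/M on L1; bus BusRdX; mem=30
  op6 P3: load  L5 → S/I/I/S on L5; bus BusRd Flush; mem=67
  op7 P3: store L5 := 57 → I/I/I/M on L5; bus BusUpgr; mem=67
  op8 P3: load  L5 → I/I/I/M on L5; bus (none); mem=67
  op9 P3: load  L0 → I/I/I/E on L0; bus BusRd; mem=90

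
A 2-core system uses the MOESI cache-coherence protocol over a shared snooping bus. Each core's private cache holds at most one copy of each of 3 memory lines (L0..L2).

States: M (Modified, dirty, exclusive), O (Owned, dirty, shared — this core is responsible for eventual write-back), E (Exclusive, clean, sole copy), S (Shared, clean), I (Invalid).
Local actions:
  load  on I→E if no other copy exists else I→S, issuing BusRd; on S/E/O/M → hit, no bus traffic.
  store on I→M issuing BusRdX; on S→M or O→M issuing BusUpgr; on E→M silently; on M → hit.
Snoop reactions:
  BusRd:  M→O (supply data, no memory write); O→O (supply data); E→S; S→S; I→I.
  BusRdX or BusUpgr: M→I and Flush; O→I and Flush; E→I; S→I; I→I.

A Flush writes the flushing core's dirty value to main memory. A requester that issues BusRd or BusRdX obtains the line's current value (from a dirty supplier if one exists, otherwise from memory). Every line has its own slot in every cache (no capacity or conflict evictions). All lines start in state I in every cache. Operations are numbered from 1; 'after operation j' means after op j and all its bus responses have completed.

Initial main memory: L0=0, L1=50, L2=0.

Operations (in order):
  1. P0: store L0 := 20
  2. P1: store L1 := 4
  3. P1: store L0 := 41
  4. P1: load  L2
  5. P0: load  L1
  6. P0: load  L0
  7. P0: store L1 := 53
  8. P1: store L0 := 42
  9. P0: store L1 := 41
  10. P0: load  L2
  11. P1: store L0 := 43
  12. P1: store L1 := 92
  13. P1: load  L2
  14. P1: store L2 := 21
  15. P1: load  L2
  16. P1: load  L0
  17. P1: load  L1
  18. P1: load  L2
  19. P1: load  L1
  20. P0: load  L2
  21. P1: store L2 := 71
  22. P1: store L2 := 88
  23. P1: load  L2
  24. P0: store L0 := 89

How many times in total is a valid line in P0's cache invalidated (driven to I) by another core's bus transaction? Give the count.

1. P0: store L0 := 20  bus=[BusRdX]  L0: P0=M P1=I  mem[L0]=0
2. P1: store L1 := 4  bus=[BusRdX]  L1: P0=I P1=M  mem[L1]=50
3. P1: store L0 := 41  bus=[BusRdX,Flush]  L0: P0=I P1=M  mem[L0]=20
4. P1: load  L2  bus=[BusRd]  L2: P0=I P1=E  mem[L2]=0
5. P0: load  L1  bus=[BusRd]  L1: P0=S P1=O  mem[L1]=50
6. P0: load  L0  bus=[BusRd]  L0: P0=S P1=O  mem[L0]=20
7. P0: store L1 := 53  bus=[BusUpgr,Flush]  L1: P0=M P1=I  mem[L1]=4
8. P1: store L0 := 42  bus=[BusUpgr]  L0: P0=I P1=M  mem[L0]=20
9. P0: store L1 := 41  bus=[-]  L1: P0=M P1=I  mem[L1]=4
10. P0: load  L2  bus=[BusRd]  L2: P0=S P1=S  mem[L2]=0
11. P1: store L0 := 43  bus=[-]  L0: P0=I P1=M  mem[L0]=20
12. P1: store L1 := 92  bus=[BusRdX,Flush]  L1: P0=I P1=M  mem[L1]=41
13. P1: load  L2  bus=[-]  L2: P0=S P1=S  mem[L2]=0
14. P1: store L2 := 21  bus=[BusUpgr]  L2: P0=I P1=M  mem[L2]=0
15. P1: load  L2  bus=[-]  L2: P0=I P1=M  mem[L2]=0
16. P1: load  L0  bus=[-]  L0: P0=I P1=M  mem[L0]=20
17. P1: load  L1  bus=[-]  L1: P0=I P1=M  mem[L1]=41
18. P1: load  L2  bus=[-]  L2: P0=I P1=M  mem[L2]=0
19. P1: load  L1  bus=[-]  L1: P0=I P1=M  mem[L1]=41
20. P0: load  L2  bus=[BusRd]  L2: P0=S P1=O  mem[L2]=0
21. P1: store L2 := 71  bus=[BusUpgr]  L2: P0=I P1=M  mem[L2]=0
22. P1: store L2 := 88  bus=[-]  L2: P0=I P1=M  mem[L2]=0
23. P1: load  L2  bus=[-]  L2: P0=I P1=M  mem[L2]=0
24. P0: store L0 := 89  bus=[BusRdX,Flush]  L0: P0=M P1=I  mem[L0]=43

invalidations = 5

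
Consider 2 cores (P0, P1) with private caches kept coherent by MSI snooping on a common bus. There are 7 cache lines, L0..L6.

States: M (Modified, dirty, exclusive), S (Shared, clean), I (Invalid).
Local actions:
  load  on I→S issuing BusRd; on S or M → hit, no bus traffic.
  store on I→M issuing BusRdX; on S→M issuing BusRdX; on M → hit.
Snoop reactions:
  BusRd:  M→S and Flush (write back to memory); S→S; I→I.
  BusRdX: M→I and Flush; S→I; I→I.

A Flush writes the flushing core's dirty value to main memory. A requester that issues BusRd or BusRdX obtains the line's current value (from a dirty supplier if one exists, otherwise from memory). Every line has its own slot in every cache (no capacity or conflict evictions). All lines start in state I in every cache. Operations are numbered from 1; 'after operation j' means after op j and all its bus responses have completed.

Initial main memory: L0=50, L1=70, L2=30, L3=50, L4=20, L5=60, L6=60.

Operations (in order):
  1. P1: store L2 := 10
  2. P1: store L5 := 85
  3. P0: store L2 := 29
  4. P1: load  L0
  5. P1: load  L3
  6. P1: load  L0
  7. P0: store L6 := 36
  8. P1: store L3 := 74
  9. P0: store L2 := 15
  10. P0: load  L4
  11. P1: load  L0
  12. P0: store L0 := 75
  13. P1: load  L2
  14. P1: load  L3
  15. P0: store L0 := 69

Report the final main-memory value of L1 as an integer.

step 1: P1: store L2 := 10  ⟶  IM  (L2)  txn=BusRdX  M[L2]=30
step 2: P1: store L5 := 85  ⟶  IM  (L5)  txn=BusRdX  M[L5]=60
step 3: P0: store L2 := 29  ⟶  MI  (L2)  txn=BusRdX+Flush  M[L2]=10
step 4: P1: load  L0  ⟶  IS  (L0)  txn=BusRd  M[L0]=50
step 5: P1: load  L3  ⟶  IS  (L3)  txn=BusRd  M[L3]=50
step 6: P1: load  L0  ⟶  IS  (L0)  txn=∅  M[L0]=50
step 7: P0: store L6 := 36  ⟶  MI  (L6)  txn=BusRdX  M[L6]=60
step 8: P1: store L3 := 74  ⟶  IM  (L3)  txn=BusRdX  M[L3]=50
step 9: P0: store L2 := 15  ⟶  MI  (L2)  txn=∅  M[L2]=10
step 10: P0: load  L4  ⟶  SI  (L4)  txn=BusRd  M[L4]=20
step 11: P1: load  L0  ⟶  IS  (L0)  txn=∅  M[L0]=50
step 12: P0: store L0 := 75  ⟶  MI  (L0)  txn=BusRdX  M[L0]=50
step 13: P1: load  L2  ⟶  SS  (L2)  txn=BusRd+Flush  M[L2]=15
step 14: P1: load  L3  ⟶  IM  (L3)  txn=∅  M[L3]=50
step 15: P0: store L0 := 69  ⟶  MI  (L0)  txn=∅  M[L0]=50

memory[L1] = 70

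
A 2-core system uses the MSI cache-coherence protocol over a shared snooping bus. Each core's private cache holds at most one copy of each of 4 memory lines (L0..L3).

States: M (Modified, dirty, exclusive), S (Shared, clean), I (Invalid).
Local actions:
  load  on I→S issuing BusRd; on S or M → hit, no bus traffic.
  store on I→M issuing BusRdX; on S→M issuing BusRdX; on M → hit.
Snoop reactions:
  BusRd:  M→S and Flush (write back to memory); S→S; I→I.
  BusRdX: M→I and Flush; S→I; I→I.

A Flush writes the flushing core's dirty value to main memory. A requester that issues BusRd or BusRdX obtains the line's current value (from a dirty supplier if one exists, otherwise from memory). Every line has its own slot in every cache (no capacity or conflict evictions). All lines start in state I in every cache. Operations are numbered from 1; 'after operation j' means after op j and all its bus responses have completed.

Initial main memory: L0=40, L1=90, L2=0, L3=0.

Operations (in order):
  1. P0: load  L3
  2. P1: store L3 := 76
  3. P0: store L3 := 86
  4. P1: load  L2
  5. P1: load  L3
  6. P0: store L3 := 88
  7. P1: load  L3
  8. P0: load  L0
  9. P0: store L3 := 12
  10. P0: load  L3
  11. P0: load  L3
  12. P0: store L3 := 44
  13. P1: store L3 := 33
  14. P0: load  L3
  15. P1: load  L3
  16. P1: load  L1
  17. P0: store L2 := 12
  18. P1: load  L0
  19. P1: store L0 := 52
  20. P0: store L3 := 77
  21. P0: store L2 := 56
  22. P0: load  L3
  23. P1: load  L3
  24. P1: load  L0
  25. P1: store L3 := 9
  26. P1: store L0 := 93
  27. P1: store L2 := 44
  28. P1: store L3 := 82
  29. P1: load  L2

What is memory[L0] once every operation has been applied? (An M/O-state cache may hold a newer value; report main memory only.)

memory[L0] = 40

  op1 P0: load  L3 → S/I on L3; bus BusRd; mem=0
  op2 P1: store L3 := 76 → I/M on L3; bus BusRdX; mem=0
  op3 P0: store L3 := 86 → M/I on L3; bus BusRdX Flush; mem=76
  op4 P1: load  L2 → I/S on L2; bus BusRd; mem=0
  op5 P1: load  L3 → S/S on L3; bus BusRd Flush; mem=86
  op6 P0: store L3 := 88 → M/I on L3; bus BusRdX; mem=86
  op7 P1: load  L3 → S/S on L3; bus BusRd Flush; mem=88
  op8 P0: load  L0 → S/I on L0; bus BusRd; mem=40
  op9 P0: store L3 := 12 → M/I on L3; bus BusRdX; mem=88
  op10 P0: load  L3 → M/I on L3; bus (none); mem=88
  op11 P0: load  L3 → M/I on L3; bus (none); mem=88
  op12 P0: store L3 := 44 → M/I on L3; bus (none); mem=88
  op13 P1: store L3 := 33 → I/M on L3; bus BusRdX Flush; mem=44
  op14 P0: load  L3 → S/S on L3; bus BusRd Flush; mem=33
  op15 P1: load  L3 → S/S on L3; bus (none); mem=33
  op16 P1: load  L1 → I/S on L1; bus BusRd; mem=90
  op17 P0: store L2 := 12 → M/I on L2; bus BusRdX; mem=0
  op18 P1: load  L0 → S/S on L0; bus BusRd; mem=40
  op19 P1: store L0 := 52 → I/M on L0; bus BusRdX; mem=40
  op20 P0: store L3 := 77 → M/I on L3; bus BusRdX; mem=33
  op21 P0: store L2 := 56 → M/I on L2; bus (none); mem=0
  op22 P0: load  L3 → M/I on L3; bus (none); mem=33
  op23 P1: load  L3 → S/S on L3; bus BusRd Flush; mem=77
  op24 P1: load  L0 → I/M on L0; bus (none); mem=40
  op25 P1: store L3 := 9 → I/M on L3; bus BusRdX; mem=77
  op26 P1: store L0 := 93 → I/M on L0; bus (none); mem=40
  op27 P1: store L2 := 44 → I/M on L2; bus BusRdX Flush; mem=56
  op28 P1: store L3 := 82 → I/M on L3; bus (none); mem=77
  op29 P1: load  L2 → I/M on L2; bus (none); mem=56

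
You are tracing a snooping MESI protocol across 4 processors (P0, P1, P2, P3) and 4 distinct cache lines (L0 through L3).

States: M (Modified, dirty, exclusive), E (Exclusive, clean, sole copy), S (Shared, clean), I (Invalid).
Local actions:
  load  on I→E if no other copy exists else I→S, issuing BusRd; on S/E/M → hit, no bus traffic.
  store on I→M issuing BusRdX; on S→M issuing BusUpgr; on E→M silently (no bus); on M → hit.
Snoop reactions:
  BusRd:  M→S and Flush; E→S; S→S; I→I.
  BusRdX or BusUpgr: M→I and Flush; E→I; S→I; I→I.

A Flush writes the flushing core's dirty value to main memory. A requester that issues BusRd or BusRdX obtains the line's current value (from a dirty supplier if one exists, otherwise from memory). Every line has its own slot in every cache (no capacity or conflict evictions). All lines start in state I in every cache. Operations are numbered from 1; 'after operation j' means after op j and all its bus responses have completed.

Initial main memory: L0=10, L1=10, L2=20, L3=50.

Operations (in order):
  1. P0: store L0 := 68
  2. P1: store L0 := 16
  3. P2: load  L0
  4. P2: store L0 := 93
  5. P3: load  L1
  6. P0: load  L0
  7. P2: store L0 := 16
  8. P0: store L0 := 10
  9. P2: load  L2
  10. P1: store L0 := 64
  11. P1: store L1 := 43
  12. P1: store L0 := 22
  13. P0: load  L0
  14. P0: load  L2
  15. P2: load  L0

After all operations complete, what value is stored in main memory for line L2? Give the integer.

  op1 P0: store L0 := 68 → M/I/I/I on L0; bus BusRdX; mem=10
  op2 P1: store L0 := 16 → I/M/I/I on L0; bus BusRdX Flush; mem=68
  op3 P2: load  L0 → I/S/S/I on L0; bus BusRd Flush; mem=16
  op4 P2: store L0 := 93 → I/I/M/I on L0; bus BusUpgr; mem=16
  op5 P3: load  L1 → I/I/I/E on L1; bus BusRd; mem=10
  op6 P0: load  L0 → S/I/S/I on L0; bus BusRd Flush; mem=93
  op7 P2: store L0 := 16 → I/I/M/I on L0; bus BusUpgr; mem=93
  op8 P0: store L0 := 10 → M/I/I/I on L0; bus BusRdX Flush; mem=16
  op9 P2: load  L2 → I/I/E/I on L2; bus BusRd; mem=20
  op10 P1: store L0 := 64 → I/M/I/I on L0; bus BusRdX Flush; mem=10
  op11 P1: store L1 := 43 → I/M/I/I on L1; bus BusRdX; mem=10
  op12 P1: store L0 := 22 → I/M/I/I on L0; bus (none); mem=10
  op13 P0: load  L0 → S/S/I/I on L0; bus BusRd Flush; mem=22
  op14 P0: load  L2 → S/I/S/I on L2; bus BusRd; mem=20
  op15 P2: load  L0 → S/S/S/I on L0; bus BusRd; mem=22

memory[L2] = 20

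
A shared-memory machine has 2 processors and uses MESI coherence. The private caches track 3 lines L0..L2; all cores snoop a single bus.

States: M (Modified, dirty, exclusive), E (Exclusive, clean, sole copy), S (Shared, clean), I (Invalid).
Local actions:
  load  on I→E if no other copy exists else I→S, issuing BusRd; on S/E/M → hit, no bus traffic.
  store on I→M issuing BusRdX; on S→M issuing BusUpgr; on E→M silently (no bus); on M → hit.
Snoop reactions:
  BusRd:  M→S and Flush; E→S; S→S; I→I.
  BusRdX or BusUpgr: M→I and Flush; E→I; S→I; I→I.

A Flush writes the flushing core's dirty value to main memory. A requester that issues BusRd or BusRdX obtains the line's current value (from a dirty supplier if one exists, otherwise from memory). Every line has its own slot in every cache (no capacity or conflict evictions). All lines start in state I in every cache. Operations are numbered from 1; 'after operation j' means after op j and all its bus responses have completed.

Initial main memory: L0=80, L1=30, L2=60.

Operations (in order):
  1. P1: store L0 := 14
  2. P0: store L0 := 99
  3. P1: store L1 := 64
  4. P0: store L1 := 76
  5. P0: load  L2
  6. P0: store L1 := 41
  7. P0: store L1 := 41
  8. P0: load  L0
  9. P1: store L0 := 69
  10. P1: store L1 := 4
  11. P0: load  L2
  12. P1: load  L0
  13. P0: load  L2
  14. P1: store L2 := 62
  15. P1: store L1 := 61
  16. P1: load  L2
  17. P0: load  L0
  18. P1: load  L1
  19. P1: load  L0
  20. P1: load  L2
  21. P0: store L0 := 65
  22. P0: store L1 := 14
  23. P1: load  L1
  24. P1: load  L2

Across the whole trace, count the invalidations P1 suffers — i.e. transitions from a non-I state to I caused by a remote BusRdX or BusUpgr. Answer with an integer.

1. P1: store L0 := 14  bus=[BusRdX]  L0: P0=I P1=M  mem[L0]=80
2. P0: store L0 := 99  bus=[BusRdX,Flush]  L0: P0=M P1=I  mem[L0]=14
3. P1: store L1 := 64  bus=[BusRdX]  L1: P0=I P1=M  mem[L1]=30
4. P0: store L1 := 76  bus=[BusRdX,Flush]  L1: P0=M P1=I  mem[L1]=64
5. P0: load  L2  bus=[BusRd]  L2: P0=E P1=I  mem[L2]=60
6. P0: store L1 := 41  bus=[-]  L1: P0=M P1=I  mem[L1]=64
7. P0: store L1 := 41  bus=[-]  L1: P0=M P1=I  mem[L1]=64
8. P0: load  L0  bus=[-]  L0: P0=M P1=I  mem[L0]=14
9. P1: store L0 := 69  bus=[BusRdX,Flush]  L0: P0=I P1=M  mem[L0]=99
10. P1: store L1 := 4  bus=[BusRdX,Flush]  L1: P0=I P1=M  mem[L1]=41
11. P0: load  L2  bus=[-]  L2: P0=E P1=I  mem[L2]=60
12. P1: load  L0  bus=[-]  L0: P0=I P1=M  mem[L0]=99
13. P0: load  L2  bus=[-]  L2: P0=E P1=I  mem[L2]=60
14. P1: store L2 := 62  bus=[BusRdX]  L2: P0=I P1=M  mem[L2]=60
15. P1: store L1 := 61  bus=[-]  L1: P0=I P1=M  mem[L1]=41
16. P1: load  L2  bus=[-]  L2: P0=I P1=M  mem[L2]=60
17. P0: load  L0  bus=[BusRd,Flush]  L0: P0=S P1=S  mem[L0]=69
18. P1: load  L1  bus=[-]  L1: P0=I P1=M  mem[L1]=41
19. P1: load  L0  bus=[-]  L0: P0=S P1=S  mem[L0]=69
20. P1: load  L2  bus=[-]  L2: P0=I P1=M  mem[L2]=60
21. P0: store L0 := 65  bus=[BusUpgr]  L0: P0=M P1=I  mem[L0]=69
22. P0: store L1 := 14  bus=[BusRdX,Flush]  L1: P0=M P1=I  mem[L1]=61
23. P1: load  L1  bus=[BusRd,Flush]  L1: P0=S P1=S  mem[L1]=14
24. P1: load  L2  bus=[-]  L2: P0=I P1=M  mem[L2]=60

invalidations = 4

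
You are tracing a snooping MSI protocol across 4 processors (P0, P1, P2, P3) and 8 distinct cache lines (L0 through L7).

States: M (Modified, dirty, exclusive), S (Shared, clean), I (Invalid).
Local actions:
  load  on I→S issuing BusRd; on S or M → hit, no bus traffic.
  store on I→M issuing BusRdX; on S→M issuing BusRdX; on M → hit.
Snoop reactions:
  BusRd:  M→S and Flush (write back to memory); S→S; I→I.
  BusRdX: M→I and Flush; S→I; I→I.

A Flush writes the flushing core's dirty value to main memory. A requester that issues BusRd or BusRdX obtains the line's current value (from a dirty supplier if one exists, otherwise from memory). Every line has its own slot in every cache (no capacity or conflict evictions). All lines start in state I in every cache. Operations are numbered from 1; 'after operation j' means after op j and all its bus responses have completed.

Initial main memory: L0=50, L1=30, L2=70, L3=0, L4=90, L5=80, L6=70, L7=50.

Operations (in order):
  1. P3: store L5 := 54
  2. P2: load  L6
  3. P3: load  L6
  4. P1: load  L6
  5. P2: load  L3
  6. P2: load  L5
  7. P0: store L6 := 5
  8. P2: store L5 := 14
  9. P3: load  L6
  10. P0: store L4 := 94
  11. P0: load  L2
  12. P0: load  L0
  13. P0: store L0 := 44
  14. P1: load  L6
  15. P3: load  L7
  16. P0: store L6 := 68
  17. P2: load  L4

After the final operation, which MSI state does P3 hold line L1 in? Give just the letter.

state = I

1. P3: store L5 := 54  bus=[BusRdX]  L5: P0=I P1=I P2=I P3=M  mem[L5]=80
2. P2: load  L6  bus=[BusRd]  L6: P0=I P1=I P2=S P3=I  mem[L6]=70
3. P3: load  L6  bus=[BusRd]  L6: P0=I P1=I P2=S P3=S  mem[L6]=70
4. P1: load  L6  bus=[BusRd]  L6: P0=I P1=S P2=S P3=S  mem[L6]=70
5. P2: load  L3  bus=[BusRd]  L3: P0=I P1=I P2=S P3=I  mem[L3]=0
6. P2: load  L5  bus=[BusRd,Flush]  L5: P0=I P1=I P2=S P3=S  mem[L5]=54
7. P0: store L6 := 5  bus=[BusRdX]  L6: P0=M P1=I P2=I P3=I  mem[L6]=70
8. P2: store L5 := 14  bus=[BusRdX]  L5: P0=I P1=I P2=M P3=I  mem[L5]=54
9. P3: load  L6  bus=[BusRd,Flush]  L6: P0=S P1=I P2=I P3=S  mem[L6]=5
10. P0: store L4 := 94  bus=[BusRdX]  L4: P0=M P1=I P2=I P3=I  mem[L4]=90
11. P0: load  L2  bus=[BusRd]  L2: P0=S P1=I P2=I P3=I  mem[L2]=70
12. P0: load  L0  bus=[BusRd]  L0: P0=S P1=I P2=I P3=I  mem[L0]=50
13. P0: store L0 := 44  bus=[BusRdX]  L0: P0=M P1=I P2=I P3=I  mem[L0]=50
14. P1: load  L6  bus=[BusRd]  L6: P0=S P1=S P2=I P3=S  mem[L6]=5
15. P3: load  L7  bus=[BusRd]  L7: P0=I P1=I P2=I P3=S  mem[L7]=50
16. P0: store L6 := 68  bus=[BusRdX]  L6: P0=M P1=I P2=I P3=I  mem[L6]=5
17. P2: load  L4  bus=[BusRd,Flush]  L4: P0=S P1=I P2=S P3=I  mem[L4]=94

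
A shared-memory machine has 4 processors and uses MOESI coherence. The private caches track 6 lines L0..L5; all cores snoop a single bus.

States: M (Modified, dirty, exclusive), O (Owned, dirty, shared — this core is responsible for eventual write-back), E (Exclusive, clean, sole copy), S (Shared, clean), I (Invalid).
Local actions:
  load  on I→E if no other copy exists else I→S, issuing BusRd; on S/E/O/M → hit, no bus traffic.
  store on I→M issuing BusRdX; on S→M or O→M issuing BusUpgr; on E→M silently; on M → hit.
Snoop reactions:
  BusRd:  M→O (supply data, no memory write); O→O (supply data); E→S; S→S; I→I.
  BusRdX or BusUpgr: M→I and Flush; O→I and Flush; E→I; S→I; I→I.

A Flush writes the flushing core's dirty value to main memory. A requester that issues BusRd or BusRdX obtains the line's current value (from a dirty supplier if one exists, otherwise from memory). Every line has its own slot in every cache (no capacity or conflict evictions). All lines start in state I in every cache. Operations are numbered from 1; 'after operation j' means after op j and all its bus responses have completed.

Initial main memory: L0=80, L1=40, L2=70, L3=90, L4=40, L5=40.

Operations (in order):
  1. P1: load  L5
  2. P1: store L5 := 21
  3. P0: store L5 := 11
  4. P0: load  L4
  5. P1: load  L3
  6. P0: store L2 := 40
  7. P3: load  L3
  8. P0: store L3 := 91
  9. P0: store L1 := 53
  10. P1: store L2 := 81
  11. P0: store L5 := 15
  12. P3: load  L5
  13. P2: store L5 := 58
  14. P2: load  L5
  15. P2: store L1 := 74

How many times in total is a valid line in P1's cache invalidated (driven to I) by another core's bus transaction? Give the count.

step 1: P1: load  L5  ⟶  IEII  (L5)  txn=BusRd  M[L5]=40
step 2: P1: store L5 := 21  ⟶  IMII  (L5)  txn=∅  M[L5]=40
step 3: P0: store L5 := 11  ⟶  MIII  (L5)  txn=BusRdX+Flush  M[L5]=21
step 4: P0: load  L4  ⟶  EIII  (L4)  txn=BusRd  M[L4]=40
step 5: P1: load  L3  ⟶  IEII  (L3)  txn=BusRd  M[L3]=90
step 6: P0: store L2 := 40  ⟶  MIII  (L2)  txn=BusRdX  M[L2]=70
step 7: P3: load  L3  ⟶  ISIS  (L3)  txn=BusRd  M[L3]=90
step 8: P0: store L3 := 91  ⟶  MIII  (L3)  txn=BusRdX  M[L3]=90
step 9: P0: store L1 := 53  ⟶  MIII  (L1)  txn=BusRdX  M[L1]=40
step 10: P1: store L2 := 81  ⟶  IMII  (L2)  txn=BusRdX+Flush  M[L2]=40
step 11: P0: store L5 := 15  ⟶  MIII  (L5)  txn=∅  M[L5]=21
step 12: P3: load  L5  ⟶  OIIS  (L5)  txn=BusRd  M[L5]=21
step 13: P2: store L5 := 58  ⟶  IIMI  (L5)  txn=BusRdX+Flush  M[L5]=15
step 14: P2: load  L5  ⟶  IIMI  (L5)  txn=∅  M[L5]=15
step 15: P2: store L1 := 74  ⟶  IIMI  (L1)  txn=BusRdX+Flush  M[L1]=53

invalidations = 2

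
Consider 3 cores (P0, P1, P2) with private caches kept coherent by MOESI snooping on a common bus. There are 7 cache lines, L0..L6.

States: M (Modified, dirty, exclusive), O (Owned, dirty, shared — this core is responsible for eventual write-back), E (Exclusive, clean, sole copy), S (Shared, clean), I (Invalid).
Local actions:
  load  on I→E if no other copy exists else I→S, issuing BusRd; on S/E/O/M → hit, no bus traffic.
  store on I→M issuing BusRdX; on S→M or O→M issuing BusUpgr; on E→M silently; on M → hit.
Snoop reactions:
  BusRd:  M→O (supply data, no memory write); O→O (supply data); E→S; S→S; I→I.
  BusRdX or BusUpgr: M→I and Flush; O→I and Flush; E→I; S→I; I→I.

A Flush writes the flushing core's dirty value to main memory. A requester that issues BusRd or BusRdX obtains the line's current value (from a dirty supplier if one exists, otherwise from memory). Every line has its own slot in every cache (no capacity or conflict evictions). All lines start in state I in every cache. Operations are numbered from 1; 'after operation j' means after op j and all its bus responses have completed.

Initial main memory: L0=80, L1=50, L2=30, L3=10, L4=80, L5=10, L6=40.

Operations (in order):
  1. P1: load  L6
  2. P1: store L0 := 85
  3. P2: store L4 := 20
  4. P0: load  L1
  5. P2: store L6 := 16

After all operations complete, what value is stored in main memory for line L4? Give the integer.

  op1 P1: load  L6 → I/E/I on L6; bus BusRd; mem=40
  op2 P1: store L0 := 85 → I/M/I on L0; bus BusRdX; mem=80
  op3 P2: store L4 := 20 → I/I/M on L4; bus BusRdX; mem=80
  op4 P0: load  L1 → E/I/I on L1; bus BusRd; mem=50
  op5 P2: store L6 := 16 → I/I/M on L6; bus BusRdX; mem=40

memory[L4] = 80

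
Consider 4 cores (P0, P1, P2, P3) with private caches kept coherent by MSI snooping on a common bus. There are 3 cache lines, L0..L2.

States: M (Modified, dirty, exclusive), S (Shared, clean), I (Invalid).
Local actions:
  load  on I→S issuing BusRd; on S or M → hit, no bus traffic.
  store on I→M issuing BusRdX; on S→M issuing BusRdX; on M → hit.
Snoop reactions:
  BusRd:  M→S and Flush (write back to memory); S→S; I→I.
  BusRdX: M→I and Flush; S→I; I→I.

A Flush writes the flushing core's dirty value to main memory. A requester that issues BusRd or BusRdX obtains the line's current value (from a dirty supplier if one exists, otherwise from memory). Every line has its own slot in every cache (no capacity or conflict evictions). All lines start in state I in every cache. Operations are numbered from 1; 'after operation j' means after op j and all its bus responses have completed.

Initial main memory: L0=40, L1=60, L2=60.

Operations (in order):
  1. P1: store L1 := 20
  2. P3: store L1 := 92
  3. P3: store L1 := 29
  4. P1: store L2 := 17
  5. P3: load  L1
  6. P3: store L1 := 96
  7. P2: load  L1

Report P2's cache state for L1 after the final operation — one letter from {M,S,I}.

  op1 P1: store L1 := 20 → I/M/I/I on L1; bus BusRdX; mem=60
  op2 P3: store L1 := 92 → I/I/I/M on L1; bus BusRdX Flush; mem=20
  op3 P3: store L1 := 29 → I/I/I/M on L1; bus (none); mem=20
  op4 P1: store L2 := 17 → I/M/I/I on L2; bus BusRdX; mem=60
  op5 P3: load  L1 → I/I/I/M on L1; bus (none); mem=20
  op6 P3: store L1 := 96 → I/I/I/M on L1; bus (none); mem=20
  op7 P2: load  L1 → I/I/S/S on L1; bus BusRd Flush; mem=96

state = S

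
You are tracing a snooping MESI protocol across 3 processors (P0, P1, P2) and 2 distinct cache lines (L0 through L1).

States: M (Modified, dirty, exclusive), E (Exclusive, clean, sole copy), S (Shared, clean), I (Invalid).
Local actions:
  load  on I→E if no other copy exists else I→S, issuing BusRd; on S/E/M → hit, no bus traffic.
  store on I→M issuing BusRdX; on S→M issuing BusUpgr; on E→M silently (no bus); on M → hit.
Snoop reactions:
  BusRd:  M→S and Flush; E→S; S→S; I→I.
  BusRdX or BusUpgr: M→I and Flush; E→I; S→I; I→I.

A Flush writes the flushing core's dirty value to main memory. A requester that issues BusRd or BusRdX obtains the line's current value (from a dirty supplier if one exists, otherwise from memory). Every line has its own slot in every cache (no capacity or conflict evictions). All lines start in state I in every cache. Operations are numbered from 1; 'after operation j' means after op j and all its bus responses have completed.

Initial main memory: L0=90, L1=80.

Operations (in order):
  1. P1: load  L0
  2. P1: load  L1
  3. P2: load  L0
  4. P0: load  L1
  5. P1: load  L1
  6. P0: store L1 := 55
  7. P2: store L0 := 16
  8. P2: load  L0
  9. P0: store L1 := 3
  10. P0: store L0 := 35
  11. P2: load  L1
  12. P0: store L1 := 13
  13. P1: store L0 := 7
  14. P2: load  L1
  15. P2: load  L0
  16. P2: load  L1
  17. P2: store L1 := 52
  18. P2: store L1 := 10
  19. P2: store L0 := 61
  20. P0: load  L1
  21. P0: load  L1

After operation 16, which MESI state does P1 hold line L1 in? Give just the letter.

state = I

[1] P1: load  L0 | P0:I, P1:E(90), P2:I | bus: BusRd
[2] P1: load  L1 | P0:I, P1:E(80), P2:I | bus: BusRd
[3] P2: load  L0 | P0:I, P1:S(90), P2:S(90) | bus: BusRd
[4] P0: load  L1 | P0:S(80), P1:S(80), P2:I | bus: BusRd
[5] P1: load  L1 | P0:S(80), P1:S(80), P2:I | bus: none
[6] P0: store L1 := 55 | P0:M(55), P1:I, P2:I | bus: BusUpgr
[7] P2: store L0 := 16 | P0:I, P1:I, P2:M(16) | bus: BusUpgr
[8] P2: load  L0 | P0:I, P1:I, P2:M(16) | bus: none
[9] P0: store L1 := 3 | P0:M(3), P1:I, P2:I | bus: none
[10] P0: store L0 := 35 | P0:M(35), P1:I, P2:I | bus: BusRdX,Flush
[11] P2: load  L1 | P0:S(3), P1:I, P2:S(3) | bus: BusRd,Flush
[12] P0: store L1 := 13 | P0:M(13), P1:I, P2:I | bus: BusUpgr
[13] P1: store L0 := 7 | P0:I, P1:M(7), P2:I | bus: BusRdX,Flush
[14] P2: load  L1 | P0:S(13), P1:I, P2:S(13) | bus: BusRd,Flush
[15] P2: load  L0 | P0:I, P1:S(7), P2:S(7) | bus: BusRd,Flush
[16] P2: load  L1 | P0:S(13), P1:I, P2:S(13) | bus: none
[17] P2: store L1 := 52 | P0:I, P1:I, P2:M(52) | bus: BusUpgr
[18] P2: store L1 := 10 | P0:I, P1:I, P2:M(10) | bus: none
[19] P2: store L0 := 61 | P0:I, P1:I, P2:M(61) | bus: BusUpgr
[20] P0: load  L1 | P0:S(10), P1:I, P2:S(10) | bus: BusRd,Flush
[21] P0: load  L1 | P0:S(10), P1:I, P2:S(10) | bus: none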